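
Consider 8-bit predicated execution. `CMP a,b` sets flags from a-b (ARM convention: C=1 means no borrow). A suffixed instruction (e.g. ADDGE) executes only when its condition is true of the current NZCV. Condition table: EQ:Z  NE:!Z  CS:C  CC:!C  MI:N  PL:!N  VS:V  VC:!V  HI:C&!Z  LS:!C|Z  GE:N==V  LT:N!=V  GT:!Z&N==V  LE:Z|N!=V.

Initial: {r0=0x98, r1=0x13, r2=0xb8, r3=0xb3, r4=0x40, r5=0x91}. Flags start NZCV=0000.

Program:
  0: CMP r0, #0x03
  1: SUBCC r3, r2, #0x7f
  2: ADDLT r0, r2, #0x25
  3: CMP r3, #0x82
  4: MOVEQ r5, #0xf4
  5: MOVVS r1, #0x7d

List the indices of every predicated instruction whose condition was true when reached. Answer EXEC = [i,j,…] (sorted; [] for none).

EXEC = [2]

0: ✓ CMP  NZCV=1010
1: · SUBCC
2: ✓ ADDLT  r0←0xdd
3: ✓ CMP  NZCV=0010
4: · MOVEQ
5: · MOVVS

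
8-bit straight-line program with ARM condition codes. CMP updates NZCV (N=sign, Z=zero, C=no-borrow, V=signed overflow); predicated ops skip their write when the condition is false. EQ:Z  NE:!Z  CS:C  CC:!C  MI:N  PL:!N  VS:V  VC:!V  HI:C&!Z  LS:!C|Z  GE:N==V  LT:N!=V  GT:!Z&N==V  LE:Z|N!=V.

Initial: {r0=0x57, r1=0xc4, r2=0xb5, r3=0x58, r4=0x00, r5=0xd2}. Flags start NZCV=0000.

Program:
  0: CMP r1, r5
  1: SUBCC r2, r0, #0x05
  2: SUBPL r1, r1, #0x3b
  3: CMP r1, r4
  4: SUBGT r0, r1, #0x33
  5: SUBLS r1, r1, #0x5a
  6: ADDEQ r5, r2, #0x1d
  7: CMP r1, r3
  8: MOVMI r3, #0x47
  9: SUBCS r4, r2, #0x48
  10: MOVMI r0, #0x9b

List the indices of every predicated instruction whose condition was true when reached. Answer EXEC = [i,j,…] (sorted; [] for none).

0: ✓ CMP  NZCV=1000
1: ✓ SUBCC  r2←0x52
2: · SUBPL
3: ✓ CMP  NZCV=1010
4: · SUBGT
5: · SUBLS
6: · ADDEQ
7: ✓ CMP  NZCV=0011
8: · MOVMI
9: ✓ SUBCS  r4←0x0a
10: · MOVMI

EXEC = [1,9]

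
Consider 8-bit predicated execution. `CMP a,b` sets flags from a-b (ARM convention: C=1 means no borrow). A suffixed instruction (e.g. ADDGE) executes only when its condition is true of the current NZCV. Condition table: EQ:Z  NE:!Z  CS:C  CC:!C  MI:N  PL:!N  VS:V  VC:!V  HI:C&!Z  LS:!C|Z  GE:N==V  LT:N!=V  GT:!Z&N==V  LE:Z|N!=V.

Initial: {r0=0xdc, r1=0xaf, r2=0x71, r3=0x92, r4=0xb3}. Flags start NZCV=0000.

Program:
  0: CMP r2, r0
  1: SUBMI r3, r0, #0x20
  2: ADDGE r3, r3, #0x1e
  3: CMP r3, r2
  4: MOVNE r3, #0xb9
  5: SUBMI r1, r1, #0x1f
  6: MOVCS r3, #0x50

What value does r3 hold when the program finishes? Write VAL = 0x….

[0] flags=1001 → (cmp)
[1] flags=1001 MI?T → r3=0xbc
[2] flags=1001 GE?T → r3=0xda
[3] flags=0011 → (cmp)
[4] flags=0011 NE?T → r3=0xb9
[5] flags=0011 MI?F → skip
[6] flags=0011 CS?T → r3=0x50

VAL = 0x50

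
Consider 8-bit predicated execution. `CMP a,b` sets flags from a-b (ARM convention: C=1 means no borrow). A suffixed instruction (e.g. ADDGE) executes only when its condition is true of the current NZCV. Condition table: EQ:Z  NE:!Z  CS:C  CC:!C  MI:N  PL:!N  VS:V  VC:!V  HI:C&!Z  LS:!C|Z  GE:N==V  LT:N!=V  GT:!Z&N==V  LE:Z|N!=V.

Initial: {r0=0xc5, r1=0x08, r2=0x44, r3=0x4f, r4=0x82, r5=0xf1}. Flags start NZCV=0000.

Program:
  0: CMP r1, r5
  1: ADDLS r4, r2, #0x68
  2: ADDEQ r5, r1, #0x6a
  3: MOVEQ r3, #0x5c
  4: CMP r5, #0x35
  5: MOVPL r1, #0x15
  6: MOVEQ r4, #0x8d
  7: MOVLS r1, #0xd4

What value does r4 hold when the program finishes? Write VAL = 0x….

[0] flags=0000 → (cmp)
[1] flags=0000 LS?T → r4=0xac
[2] flags=0000 EQ?F → skip
[3] flags=0000 EQ?F → skip
[4] flags=1010 → (cmp)
[5] flags=1010 PL?F → skip
[6] flags=1010 EQ?F → skip
[7] flags=1010 LS?F → skip

VAL = 0xac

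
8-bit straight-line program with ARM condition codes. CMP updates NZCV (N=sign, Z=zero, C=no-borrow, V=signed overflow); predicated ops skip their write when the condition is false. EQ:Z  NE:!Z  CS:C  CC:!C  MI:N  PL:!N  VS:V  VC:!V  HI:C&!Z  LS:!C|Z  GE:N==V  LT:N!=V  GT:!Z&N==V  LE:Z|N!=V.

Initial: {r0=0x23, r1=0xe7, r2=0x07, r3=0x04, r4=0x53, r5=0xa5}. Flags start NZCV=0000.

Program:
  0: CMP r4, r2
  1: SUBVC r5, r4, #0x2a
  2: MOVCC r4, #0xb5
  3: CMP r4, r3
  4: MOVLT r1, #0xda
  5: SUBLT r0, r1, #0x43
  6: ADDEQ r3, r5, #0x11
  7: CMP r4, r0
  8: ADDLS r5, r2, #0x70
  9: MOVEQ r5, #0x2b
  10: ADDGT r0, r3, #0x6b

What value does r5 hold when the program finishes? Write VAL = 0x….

[0] flags=0010 → (cmp)
[1] flags=0010 VC?T → r5=0x29
[2] flags=0010 CC?F → skip
[3] flags=0010 → (cmp)
[4] flags=0010 LT?F → skip
[5] flags=0010 LT?F → skip
[6] flags=0010 EQ?F → skip
[7] flags=0010 → (cmp)
[8] flags=0010 LS?F → skip
[9] flags=0010 EQ?F → skip
[10] flags=0010 GT?T → r0=0x6f

VAL = 0x29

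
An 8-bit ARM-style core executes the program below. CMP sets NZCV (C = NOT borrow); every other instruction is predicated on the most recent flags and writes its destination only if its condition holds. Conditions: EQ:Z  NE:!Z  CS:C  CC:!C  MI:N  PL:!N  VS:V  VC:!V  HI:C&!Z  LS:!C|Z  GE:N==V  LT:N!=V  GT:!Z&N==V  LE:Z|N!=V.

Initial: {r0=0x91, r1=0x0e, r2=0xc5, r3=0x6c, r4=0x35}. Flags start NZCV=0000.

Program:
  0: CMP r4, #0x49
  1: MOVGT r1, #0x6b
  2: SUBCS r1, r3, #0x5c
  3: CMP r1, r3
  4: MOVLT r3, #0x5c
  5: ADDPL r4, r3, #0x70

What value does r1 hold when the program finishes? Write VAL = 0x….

0: ✓ CMP  NZCV=1000
1: · MOVGT
2: · SUBCS
3: ✓ CMP  NZCV=1000
4: ✓ MOVLT  r3←0x5c
5: · ADDPL

VAL = 0x0e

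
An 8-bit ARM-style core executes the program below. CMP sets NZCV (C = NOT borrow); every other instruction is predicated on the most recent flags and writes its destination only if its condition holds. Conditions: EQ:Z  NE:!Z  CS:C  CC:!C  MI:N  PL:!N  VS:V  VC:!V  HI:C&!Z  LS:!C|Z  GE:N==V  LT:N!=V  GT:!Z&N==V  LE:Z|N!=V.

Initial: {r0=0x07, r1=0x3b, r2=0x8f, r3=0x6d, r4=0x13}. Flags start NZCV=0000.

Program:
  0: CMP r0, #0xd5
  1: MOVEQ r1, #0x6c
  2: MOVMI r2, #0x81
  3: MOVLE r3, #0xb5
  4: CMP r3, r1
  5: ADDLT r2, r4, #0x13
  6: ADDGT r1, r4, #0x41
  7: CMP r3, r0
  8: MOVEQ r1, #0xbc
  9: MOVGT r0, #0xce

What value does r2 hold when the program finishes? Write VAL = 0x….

VAL = 0x8f

0: ✓ CMP  NZCV=0000
1: · MOVEQ
2: · MOVMI
3: · MOVLE
4: ✓ CMP  NZCV=0010
5: · ADDLT
6: ✓ ADDGT  r1←0x54
7: ✓ CMP  NZCV=0010
8: · MOVEQ
9: ✓ MOVGT  r0←0xce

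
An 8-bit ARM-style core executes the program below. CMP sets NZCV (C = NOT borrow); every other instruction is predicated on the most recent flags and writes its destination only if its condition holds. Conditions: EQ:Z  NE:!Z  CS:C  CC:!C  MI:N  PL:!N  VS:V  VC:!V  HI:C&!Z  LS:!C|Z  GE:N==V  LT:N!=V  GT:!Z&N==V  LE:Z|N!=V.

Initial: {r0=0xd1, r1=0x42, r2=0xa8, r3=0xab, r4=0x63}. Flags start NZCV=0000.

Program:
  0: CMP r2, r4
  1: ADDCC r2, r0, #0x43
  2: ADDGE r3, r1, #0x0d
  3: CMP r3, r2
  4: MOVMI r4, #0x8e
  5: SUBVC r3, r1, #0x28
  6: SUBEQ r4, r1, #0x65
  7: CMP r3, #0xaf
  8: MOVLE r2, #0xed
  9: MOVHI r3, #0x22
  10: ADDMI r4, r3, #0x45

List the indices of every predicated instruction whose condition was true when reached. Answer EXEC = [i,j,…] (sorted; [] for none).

[0] flags=0011 → (cmp)
[1] flags=0011 CC?F → skip
[2] flags=0011 GE?F → skip
[3] flags=0010 → (cmp)
[4] flags=0010 MI?F → skip
[5] flags=0010 VC?T → r3=0x1a
[6] flags=0010 EQ?F → skip
[7] flags=0000 → (cmp)
[8] flags=0000 LE?F → skip
[9] flags=0000 HI?F → skip
[10] flags=0000 MI?F → skip

EXEC = [5]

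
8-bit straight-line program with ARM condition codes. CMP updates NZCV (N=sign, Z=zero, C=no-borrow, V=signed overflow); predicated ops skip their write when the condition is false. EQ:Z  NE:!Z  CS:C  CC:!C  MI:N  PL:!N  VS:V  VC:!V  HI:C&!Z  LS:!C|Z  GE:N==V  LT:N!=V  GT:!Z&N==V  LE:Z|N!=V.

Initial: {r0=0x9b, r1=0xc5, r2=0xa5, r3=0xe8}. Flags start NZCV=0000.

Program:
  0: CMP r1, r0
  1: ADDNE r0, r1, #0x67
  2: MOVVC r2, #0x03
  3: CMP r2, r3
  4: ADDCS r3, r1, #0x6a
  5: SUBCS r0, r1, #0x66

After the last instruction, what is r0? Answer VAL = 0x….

VAL = 0x2c

0: ✓ CMP  NZCV=0010
1: ✓ ADDNE  r0←0x2c
2: ✓ MOVVC  r2←0x03
3: ✓ CMP  NZCV=0000
4: · ADDCS
5: · SUBCS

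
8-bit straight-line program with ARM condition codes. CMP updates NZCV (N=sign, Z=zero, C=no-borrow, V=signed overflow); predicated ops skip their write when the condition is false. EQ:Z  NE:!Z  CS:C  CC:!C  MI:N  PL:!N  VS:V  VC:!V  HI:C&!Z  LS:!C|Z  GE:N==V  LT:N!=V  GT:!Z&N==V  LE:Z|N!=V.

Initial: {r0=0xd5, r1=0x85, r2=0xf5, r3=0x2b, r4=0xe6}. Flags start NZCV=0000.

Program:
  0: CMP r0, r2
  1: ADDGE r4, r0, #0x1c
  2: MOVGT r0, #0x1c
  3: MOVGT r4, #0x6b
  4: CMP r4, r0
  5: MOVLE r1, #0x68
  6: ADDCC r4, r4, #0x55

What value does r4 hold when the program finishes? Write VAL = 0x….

VAL = 0xe6

0: ✓ CMP  NZCV=1000
1: · ADDGE
2: · MOVGT
3: · MOVGT
4: ✓ CMP  NZCV=0010
5: · MOVLE
6: · ADDCC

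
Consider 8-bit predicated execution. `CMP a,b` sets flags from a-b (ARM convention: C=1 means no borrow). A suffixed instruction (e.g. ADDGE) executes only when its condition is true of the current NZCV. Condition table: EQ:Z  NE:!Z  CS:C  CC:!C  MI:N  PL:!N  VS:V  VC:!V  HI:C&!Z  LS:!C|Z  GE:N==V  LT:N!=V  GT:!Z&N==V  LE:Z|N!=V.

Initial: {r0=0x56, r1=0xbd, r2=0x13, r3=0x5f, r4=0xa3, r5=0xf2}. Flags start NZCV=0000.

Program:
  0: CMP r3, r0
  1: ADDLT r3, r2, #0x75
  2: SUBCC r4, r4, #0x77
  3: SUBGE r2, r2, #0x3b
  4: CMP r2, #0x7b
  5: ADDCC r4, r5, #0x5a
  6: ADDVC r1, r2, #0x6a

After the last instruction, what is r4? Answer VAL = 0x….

0: ✓ CMP  NZCV=0010
1: · ADDLT
2: · SUBCC
3: ✓ SUBGE  r2←0xd8
4: ✓ CMP  NZCV=0011
5: · ADDCC
6: · ADDVC

VAL = 0xa3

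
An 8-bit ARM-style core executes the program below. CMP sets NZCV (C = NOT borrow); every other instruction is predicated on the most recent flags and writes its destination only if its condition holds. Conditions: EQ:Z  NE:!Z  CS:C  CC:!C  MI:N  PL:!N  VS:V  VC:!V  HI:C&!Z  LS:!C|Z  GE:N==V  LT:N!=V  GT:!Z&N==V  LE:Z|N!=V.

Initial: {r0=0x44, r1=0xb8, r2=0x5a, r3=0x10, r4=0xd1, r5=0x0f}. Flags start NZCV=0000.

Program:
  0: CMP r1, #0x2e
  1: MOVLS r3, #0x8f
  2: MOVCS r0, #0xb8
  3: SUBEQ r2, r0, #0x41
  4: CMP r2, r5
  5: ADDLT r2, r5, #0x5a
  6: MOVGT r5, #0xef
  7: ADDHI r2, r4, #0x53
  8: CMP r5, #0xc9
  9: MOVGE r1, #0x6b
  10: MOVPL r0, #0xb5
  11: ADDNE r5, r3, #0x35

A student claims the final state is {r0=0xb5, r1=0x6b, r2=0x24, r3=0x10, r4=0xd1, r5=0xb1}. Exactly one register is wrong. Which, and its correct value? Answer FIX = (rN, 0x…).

[0] flags=1010 → (cmp)
[1] flags=1010 LS?F → skip
[2] flags=1010 CS?T → r0=0xb8
[3] flags=1010 EQ?F → skip
[4] flags=0010 → (cmp)
[5] flags=0010 LT?F → skip
[6] flags=0010 GT?T → r5=0xef
[7] flags=0010 HI?T → r2=0x24
[8] flags=0010 → (cmp)
[9] flags=0010 GE?T → r1=0x6b
[10] flags=0010 PL?T → r0=0xb5
[11] flags=0010 NE?T → r5=0x45

FIX = (r5, 0x45)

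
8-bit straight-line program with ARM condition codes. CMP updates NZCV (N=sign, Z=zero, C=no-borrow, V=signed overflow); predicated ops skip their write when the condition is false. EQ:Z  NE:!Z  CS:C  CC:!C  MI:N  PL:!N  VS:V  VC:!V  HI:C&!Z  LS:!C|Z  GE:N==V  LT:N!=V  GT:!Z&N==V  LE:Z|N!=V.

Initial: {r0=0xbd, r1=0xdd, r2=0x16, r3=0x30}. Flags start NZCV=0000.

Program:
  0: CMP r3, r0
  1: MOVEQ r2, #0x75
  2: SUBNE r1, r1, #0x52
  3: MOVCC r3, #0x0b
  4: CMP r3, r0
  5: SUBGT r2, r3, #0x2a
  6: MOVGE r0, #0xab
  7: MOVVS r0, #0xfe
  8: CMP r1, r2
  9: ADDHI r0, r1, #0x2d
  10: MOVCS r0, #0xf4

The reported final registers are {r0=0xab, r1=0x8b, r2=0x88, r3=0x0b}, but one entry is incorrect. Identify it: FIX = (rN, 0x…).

[0] flags=0000 → (cmp)
[1] flags=0000 EQ?F → skip
[2] flags=0000 NE?T → r1=0x8b
[3] flags=0000 CC?T → r3=0x0b
[4] flags=0000 → (cmp)
[5] flags=0000 GT?T → r2=0xe1
[6] flags=0000 GE?T → r0=0xab
[7] flags=0000 VS?F → skip
[8] flags=1000 → (cmp)
[9] flags=1000 HI?F → skip
[10] flags=1000 CS?F → skip

FIX = (r2, 0xe1)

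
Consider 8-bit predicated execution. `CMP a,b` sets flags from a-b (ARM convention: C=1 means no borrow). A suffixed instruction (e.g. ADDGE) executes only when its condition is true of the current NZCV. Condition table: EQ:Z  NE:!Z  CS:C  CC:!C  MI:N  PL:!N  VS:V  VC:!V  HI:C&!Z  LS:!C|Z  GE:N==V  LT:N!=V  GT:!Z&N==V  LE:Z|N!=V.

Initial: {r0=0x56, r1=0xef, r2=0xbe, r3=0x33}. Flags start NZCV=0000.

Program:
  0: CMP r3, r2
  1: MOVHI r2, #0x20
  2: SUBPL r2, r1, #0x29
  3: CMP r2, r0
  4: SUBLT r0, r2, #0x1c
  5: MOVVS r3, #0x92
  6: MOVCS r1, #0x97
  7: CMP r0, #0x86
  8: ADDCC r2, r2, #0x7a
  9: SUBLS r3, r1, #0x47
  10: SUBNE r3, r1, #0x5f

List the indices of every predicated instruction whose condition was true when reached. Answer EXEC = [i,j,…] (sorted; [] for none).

EXEC = [2,4,5,6,10]

0: ✓ CMP  NZCV=0000
1: · MOVHI
2: ✓ SUBPL  r2←0xc6
3: ✓ CMP  NZCV=0011
4: ✓ SUBLT  r0←0xaa
5: ✓ MOVVS  r3←0x92
6: ✓ MOVCS  r1←0x97
7: ✓ CMP  NZCV=0010
8: · ADDCC
9: · SUBLS
10: ✓ SUBNE  r3←0x38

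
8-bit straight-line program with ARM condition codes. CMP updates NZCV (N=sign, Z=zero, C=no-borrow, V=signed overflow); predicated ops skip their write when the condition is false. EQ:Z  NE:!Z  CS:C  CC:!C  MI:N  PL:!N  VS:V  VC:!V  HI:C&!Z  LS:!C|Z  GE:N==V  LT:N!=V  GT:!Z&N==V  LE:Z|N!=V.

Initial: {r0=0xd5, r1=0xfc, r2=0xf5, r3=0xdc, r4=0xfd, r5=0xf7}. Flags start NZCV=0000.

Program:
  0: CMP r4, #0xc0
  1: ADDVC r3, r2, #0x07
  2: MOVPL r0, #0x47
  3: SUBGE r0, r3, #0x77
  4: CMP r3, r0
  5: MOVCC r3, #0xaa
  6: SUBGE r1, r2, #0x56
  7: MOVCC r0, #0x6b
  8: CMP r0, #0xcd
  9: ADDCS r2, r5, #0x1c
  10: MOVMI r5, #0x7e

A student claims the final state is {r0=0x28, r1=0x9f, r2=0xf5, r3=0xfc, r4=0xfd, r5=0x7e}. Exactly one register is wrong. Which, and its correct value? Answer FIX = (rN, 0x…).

0: ✓ CMP  NZCV=0010
1: ✓ ADDVC  r3←0xfc
2: ✓ MOVPL  r0←0x47
3: ✓ SUBGE  r0←0x85
4: ✓ CMP  NZCV=0010
5: · MOVCC
6: ✓ SUBGE  r1←0x9f
7: · MOVCC
8: ✓ CMP  NZCV=1000
9: · ADDCS
10: ✓ MOVMI  r5←0x7e

FIX = (r0, 0x85)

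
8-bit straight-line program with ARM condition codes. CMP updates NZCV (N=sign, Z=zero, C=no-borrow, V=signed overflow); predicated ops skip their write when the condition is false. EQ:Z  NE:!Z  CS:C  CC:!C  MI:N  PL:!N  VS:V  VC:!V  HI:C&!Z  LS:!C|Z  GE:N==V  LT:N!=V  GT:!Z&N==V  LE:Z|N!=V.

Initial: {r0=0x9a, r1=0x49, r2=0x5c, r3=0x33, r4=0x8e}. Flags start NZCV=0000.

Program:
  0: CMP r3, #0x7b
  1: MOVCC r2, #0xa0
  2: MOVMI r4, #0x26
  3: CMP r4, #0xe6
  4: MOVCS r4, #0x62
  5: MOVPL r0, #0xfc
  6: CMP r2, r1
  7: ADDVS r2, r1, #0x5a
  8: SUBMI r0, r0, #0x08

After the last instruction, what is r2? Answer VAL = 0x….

[0] flags=1000 → (cmp)
[1] flags=1000 CC?T → r2=0xa0
[2] flags=1000 MI?T → r4=0x26
[3] flags=0000 → (cmp)
[4] flags=0000 CS?F → skip
[5] flags=0000 PL?T → r0=0xfc
[6] flags=0011 → (cmp)
[7] flags=0011 VS?T → r2=0xa3
[8] flags=0011 MI?F → skip

VAL = 0xa3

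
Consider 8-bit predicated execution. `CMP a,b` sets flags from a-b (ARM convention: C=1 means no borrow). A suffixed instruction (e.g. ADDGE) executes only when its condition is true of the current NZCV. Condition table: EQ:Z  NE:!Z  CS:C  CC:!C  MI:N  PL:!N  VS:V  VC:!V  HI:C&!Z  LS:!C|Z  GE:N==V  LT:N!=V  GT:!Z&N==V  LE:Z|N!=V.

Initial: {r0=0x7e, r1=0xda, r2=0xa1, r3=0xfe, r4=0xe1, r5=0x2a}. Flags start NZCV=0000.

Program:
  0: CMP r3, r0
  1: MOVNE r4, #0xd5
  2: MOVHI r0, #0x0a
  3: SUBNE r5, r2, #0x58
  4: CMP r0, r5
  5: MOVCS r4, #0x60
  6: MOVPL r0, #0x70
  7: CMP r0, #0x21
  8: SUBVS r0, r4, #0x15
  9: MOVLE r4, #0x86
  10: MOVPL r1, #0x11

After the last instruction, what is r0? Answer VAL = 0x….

0: ✓ CMP  NZCV=1010
1: ✓ MOVNE  r4←0xd5
2: ✓ MOVHI  r0←0x0a
3: ✓ SUBNE  r5←0x49
4: ✓ CMP  NZCV=1000
5: · MOVCS
6: · MOVPL
7: ✓ CMP  NZCV=1000
8: · SUBVS
9: ✓ MOVLE  r4←0x86
10: · MOVPL

VAL = 0x0a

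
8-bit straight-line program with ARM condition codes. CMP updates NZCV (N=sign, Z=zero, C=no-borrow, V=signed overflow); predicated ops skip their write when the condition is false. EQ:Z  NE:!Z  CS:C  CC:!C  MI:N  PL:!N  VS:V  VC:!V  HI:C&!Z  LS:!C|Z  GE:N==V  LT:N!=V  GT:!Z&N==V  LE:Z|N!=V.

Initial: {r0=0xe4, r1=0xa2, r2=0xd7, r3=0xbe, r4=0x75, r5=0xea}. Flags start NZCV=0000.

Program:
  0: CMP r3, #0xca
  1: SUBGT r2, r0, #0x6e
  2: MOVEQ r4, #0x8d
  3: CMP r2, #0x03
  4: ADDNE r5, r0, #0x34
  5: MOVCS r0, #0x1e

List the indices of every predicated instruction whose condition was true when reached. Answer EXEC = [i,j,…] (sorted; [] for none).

0: ✓ CMP  NZCV=1000
1: · SUBGT
2: · MOVEQ
3: ✓ CMP  NZCV=1010
4: ✓ ADDNE  r5←0x18
5: ✓ MOVCS  r0←0x1e

EXEC = [4,5]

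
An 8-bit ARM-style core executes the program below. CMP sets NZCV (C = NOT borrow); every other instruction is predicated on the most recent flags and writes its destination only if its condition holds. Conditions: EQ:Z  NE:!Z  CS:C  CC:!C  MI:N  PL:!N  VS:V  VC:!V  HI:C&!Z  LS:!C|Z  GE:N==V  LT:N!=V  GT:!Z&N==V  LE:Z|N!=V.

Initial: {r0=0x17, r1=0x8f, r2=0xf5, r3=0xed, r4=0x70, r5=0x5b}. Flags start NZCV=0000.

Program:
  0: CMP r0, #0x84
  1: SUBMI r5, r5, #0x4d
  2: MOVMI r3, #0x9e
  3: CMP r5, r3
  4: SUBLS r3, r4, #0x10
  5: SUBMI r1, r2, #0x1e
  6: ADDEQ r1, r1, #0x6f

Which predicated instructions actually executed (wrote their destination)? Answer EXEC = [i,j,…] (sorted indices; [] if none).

EXEC = [1,2,4]

[0] flags=1001 → (cmp)
[1] flags=1001 MI?T → r5=0x0e
[2] flags=1001 MI?T → r3=0x9e
[3] flags=0000 → (cmp)
[4] flags=0000 LS?T → r3=0x60
[5] flags=0000 MI?F → skip
[6] flags=0000 EQ?F → skip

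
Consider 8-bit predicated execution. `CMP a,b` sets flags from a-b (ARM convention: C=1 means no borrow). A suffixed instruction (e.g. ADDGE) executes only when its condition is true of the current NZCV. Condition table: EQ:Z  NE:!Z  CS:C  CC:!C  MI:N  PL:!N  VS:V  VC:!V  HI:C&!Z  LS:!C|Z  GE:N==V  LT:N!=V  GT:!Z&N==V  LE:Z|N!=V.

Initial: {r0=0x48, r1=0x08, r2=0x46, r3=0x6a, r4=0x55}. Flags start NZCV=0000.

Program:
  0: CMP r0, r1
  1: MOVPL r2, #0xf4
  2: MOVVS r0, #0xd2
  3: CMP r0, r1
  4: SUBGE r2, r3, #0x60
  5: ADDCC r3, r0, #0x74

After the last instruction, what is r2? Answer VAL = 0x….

VAL = 0x0a

0: ✓ CMP  NZCV=0010
1: ✓ MOVPL  r2←0xf4
2: · MOVVS
3: ✓ CMP  NZCV=0010
4: ✓ SUBGE  r2←0x0a
5: · ADDCC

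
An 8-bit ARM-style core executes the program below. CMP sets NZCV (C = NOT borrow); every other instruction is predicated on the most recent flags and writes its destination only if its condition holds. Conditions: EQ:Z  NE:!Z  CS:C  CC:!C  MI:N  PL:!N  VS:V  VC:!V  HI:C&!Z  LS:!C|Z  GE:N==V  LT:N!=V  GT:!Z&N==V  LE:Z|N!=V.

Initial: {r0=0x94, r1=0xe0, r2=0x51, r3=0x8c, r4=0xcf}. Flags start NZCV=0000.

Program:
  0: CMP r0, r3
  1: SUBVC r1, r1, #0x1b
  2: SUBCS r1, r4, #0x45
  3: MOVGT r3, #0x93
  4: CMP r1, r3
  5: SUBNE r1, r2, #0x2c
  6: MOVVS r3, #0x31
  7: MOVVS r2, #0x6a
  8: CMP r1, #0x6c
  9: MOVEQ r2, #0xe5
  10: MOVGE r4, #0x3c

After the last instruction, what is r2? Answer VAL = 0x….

VAL = 0x51

[0] flags=0010 → (cmp)
[1] flags=0010 VC?T → r1=0xc5
[2] flags=0010 CS?T → r1=0x8a
[3] flags=0010 GT?T → r3=0x93
[4] flags=1000 → (cmp)
[5] flags=1000 NE?T → r1=0x25
[6] flags=1000 VS?F → skip
[7] flags=1000 VS?F → skip
[8] flags=1000 → (cmp)
[9] flags=1000 EQ?F → skip
[10] flags=1000 GE?F → skip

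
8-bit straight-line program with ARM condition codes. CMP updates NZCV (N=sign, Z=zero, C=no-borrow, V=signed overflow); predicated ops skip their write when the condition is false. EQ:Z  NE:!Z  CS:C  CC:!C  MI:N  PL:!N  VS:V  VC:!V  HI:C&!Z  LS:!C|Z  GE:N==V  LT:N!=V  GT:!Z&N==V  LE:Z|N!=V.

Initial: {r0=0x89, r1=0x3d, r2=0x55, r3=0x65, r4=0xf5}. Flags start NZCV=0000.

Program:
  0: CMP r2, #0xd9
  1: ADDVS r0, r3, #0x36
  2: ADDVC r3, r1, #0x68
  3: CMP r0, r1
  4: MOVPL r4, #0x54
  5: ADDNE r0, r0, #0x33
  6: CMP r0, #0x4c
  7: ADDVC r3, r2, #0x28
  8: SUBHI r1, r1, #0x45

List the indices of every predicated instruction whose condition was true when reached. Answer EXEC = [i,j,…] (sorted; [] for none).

[0] flags=0000 → (cmp)
[1] flags=0000 VS?F → skip
[2] flags=0000 VC?T → r3=0xa5
[3] flags=0011 → (cmp)
[4] flags=0011 PL?T → r4=0x54
[5] flags=0011 NE?T → r0=0xbc
[6] flags=0011 → (cmp)
[7] flags=0011 VC?F → skip
[8] flags=0011 HI?T → r1=0xf8

EXEC = [2,4,5,8]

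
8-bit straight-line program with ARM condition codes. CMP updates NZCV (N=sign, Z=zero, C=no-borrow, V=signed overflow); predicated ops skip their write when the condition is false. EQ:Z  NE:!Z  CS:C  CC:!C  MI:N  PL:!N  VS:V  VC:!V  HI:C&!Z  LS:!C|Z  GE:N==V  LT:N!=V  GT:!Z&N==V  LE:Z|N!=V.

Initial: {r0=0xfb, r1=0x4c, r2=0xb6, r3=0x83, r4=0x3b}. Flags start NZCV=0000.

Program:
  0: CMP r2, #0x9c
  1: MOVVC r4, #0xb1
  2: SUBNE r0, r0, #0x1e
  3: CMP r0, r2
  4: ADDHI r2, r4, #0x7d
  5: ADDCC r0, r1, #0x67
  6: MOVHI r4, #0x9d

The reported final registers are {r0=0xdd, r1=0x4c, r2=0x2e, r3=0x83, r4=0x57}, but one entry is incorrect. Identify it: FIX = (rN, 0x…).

0: ✓ CMP  NZCV=0010
1: ✓ MOVVC  r4←0xb1
2: ✓ SUBNE  r0←0xdd
3: ✓ CMP  NZCV=0010
4: ✓ ADDHI  r2←0x2e
5: · ADDCC
6: ✓ MOVHI  r4←0x9d

FIX = (r4, 0x9d)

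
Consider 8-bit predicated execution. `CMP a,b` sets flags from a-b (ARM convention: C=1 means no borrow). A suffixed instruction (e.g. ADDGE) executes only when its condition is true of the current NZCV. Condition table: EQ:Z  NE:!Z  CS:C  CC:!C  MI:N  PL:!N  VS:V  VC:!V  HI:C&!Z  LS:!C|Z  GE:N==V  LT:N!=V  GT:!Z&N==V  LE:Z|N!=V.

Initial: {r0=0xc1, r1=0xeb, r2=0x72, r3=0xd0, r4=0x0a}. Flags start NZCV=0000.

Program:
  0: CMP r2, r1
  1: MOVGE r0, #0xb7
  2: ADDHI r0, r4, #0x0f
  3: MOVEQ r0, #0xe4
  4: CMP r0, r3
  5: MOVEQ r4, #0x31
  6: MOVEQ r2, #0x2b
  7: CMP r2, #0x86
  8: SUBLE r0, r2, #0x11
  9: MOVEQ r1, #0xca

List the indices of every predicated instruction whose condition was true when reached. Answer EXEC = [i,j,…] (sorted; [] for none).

[0] flags=1001 → (cmp)
[1] flags=1001 GE?T → r0=0xb7
[2] flags=1001 HI?F → skip
[3] flags=1001 EQ?F → skip
[4] flags=1000 → (cmp)
[5] flags=1000 EQ?F → skip
[6] flags=1000 EQ?F → skip
[7] flags=1001 → (cmp)
[8] flags=1001 LE?F → skip
[9] flags=1001 EQ?F → skip

EXEC = [1]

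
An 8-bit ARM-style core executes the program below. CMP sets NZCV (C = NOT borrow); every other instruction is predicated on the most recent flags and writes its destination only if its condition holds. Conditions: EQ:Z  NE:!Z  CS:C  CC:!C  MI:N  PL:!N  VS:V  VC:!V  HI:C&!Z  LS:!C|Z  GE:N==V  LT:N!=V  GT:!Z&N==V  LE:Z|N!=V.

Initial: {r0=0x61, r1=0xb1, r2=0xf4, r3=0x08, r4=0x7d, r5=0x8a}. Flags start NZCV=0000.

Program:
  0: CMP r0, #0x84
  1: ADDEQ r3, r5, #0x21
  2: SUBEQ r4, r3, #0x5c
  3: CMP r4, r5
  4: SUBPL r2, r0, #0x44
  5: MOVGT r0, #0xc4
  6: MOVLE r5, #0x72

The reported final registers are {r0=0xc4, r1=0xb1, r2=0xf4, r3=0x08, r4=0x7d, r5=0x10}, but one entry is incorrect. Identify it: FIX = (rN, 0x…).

0: ✓ CMP  NZCV=1001
1: · ADDEQ
2: · SUBEQ
3: ✓ CMP  NZCV=1001
4: · SUBPL
5: ✓ MOVGT  r0←0xc4
6: · MOVLE

FIX = (r5, 0x8a)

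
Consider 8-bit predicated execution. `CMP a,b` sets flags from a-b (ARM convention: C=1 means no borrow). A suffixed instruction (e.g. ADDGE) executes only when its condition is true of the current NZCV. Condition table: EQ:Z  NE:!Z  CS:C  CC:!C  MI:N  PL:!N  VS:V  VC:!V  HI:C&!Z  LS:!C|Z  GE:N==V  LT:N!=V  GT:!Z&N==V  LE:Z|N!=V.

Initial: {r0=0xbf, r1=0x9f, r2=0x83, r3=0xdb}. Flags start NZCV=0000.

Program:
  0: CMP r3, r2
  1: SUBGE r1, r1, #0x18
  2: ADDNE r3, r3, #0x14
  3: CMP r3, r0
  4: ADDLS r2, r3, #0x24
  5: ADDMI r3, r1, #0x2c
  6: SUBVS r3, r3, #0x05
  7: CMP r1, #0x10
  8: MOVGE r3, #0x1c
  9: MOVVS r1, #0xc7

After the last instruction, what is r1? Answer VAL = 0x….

0: ✓ CMP  NZCV=0010
1: ✓ SUBGE  r1←0x87
2: ✓ ADDNE  r3←0xef
3: ✓ CMP  NZCV=0010
4: · ADDLS
5: · ADDMI
6: · SUBVS
7: ✓ CMP  NZCV=0011
8: · MOVGE
9: ✓ MOVVS  r1←0xc7

VAL = 0xc7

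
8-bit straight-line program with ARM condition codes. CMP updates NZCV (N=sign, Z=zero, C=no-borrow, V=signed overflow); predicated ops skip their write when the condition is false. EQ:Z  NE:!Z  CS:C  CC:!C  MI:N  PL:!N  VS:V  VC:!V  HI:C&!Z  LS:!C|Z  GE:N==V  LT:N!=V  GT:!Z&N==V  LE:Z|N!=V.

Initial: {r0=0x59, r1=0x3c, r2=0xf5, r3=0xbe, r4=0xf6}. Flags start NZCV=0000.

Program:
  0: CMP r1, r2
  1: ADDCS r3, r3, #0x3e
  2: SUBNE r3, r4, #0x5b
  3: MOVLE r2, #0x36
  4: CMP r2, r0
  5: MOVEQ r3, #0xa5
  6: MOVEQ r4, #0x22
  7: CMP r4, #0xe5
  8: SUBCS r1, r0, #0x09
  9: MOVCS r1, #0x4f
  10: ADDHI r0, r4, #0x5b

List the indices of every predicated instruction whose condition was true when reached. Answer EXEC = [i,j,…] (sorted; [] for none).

EXEC = [2,8,9,10]

0: ✓ CMP  NZCV=0000
1: · ADDCS
2: ✓ SUBNE  r3←0x9b
3: · MOVLE
4: ✓ CMP  NZCV=1010
5: · MOVEQ
6: · MOVEQ
7: ✓ CMP  NZCV=0010
8: ✓ SUBCS  r1←0x50
9: ✓ MOVCS  r1←0x4f
10: ✓ ADDHI  r0←0x51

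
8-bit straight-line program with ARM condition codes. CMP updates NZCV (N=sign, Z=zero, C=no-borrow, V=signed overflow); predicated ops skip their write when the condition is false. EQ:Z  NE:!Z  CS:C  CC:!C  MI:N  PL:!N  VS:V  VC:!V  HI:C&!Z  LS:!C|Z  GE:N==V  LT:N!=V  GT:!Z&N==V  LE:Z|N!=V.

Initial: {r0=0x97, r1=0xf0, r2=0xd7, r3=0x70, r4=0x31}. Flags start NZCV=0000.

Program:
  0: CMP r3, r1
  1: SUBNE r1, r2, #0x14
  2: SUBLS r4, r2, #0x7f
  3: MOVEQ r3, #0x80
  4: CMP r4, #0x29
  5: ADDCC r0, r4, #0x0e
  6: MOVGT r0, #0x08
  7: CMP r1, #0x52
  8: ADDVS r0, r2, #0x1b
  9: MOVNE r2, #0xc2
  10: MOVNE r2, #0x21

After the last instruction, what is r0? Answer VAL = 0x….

VAL = 0xf2

[0] flags=1001 → (cmp)
[1] flags=1001 NE?T → r1=0xc3
[2] flags=1001 LS?T → r4=0x58
[3] flags=1001 EQ?F → skip
[4] flags=0010 → (cmp)
[5] flags=0010 CC?F → skip
[6] flags=0010 GT?T → r0=0x08
[7] flags=0011 → (cmp)
[8] flags=0011 VS?T → r0=0xf2
[9] flags=0011 NE?T → r2=0xc2
[10] flags=0011 NE?T → r2=0x21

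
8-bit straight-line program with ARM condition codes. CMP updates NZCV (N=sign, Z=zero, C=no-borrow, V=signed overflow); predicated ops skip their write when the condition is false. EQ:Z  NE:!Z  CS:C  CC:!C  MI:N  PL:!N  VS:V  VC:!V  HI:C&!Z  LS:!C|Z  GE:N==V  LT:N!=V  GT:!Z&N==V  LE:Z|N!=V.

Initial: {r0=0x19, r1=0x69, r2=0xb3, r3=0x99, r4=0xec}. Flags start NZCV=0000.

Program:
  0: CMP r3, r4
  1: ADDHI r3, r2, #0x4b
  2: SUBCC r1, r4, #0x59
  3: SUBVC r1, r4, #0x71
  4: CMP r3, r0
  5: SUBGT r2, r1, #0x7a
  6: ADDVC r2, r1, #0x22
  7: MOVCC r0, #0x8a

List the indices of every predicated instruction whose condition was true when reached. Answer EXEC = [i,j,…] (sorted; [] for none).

EXEC = [2,3,6]

[0] flags=1000 → (cmp)
[1] flags=1000 HI?F → skip
[2] flags=1000 CC?T → r1=0x93
[3] flags=1000 VC?T → r1=0x7b
[4] flags=1010 → (cmp)
[5] flags=1010 GT?F → skip
[6] flags=1010 VC?T → r2=0x9d
[7] flags=1010 CC?F → skip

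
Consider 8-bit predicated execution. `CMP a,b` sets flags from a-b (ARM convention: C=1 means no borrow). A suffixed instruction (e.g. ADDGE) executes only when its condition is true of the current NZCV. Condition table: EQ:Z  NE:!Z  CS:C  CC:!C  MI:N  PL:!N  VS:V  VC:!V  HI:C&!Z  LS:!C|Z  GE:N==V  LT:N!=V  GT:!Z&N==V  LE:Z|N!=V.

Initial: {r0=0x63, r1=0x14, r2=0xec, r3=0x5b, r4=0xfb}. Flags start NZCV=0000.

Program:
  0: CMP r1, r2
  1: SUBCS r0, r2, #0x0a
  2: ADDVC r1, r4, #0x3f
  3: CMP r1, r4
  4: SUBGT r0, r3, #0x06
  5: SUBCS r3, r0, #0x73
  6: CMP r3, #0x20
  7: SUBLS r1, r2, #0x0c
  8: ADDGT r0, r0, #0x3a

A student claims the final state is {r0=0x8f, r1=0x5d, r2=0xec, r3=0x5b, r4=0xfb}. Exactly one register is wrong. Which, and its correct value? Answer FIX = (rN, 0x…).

FIX = (r1, 0x3a)

[0] flags=0000 → (cmp)
[1] flags=0000 CS?F → skip
[2] flags=0000 VC?T → r1=0x3a
[3] flags=0000 → (cmp)
[4] flags=0000 GT?T → r0=0x55
[5] flags=0000 CS?F → skip
[6] flags=0010 → (cmp)
[7] flags=0010 LS?F → skip
[8] flags=0010 GT?T → r0=0x8f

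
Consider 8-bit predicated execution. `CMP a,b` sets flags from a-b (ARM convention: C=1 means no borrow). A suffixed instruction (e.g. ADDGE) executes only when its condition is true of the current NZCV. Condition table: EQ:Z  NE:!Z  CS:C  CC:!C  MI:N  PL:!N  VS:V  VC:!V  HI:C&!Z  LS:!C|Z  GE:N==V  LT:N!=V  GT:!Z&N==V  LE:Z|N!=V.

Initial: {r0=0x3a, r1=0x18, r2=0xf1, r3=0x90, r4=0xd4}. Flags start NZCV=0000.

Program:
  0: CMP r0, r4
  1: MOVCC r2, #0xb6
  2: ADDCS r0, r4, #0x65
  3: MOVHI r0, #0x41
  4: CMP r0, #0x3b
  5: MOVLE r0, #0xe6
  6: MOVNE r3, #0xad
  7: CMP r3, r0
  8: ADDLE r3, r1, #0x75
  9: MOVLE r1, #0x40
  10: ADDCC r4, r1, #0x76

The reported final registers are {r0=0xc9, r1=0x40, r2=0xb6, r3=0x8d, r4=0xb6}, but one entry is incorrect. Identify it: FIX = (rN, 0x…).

0: ✓ CMP  NZCV=0000
1: ✓ MOVCC  r2←0xb6
2: · ADDCS
3: · MOVHI
4: ✓ CMP  NZCV=1000
5: ✓ MOVLE  r0←0xe6
6: ✓ MOVNE  r3←0xad
7: ✓ CMP  NZCV=1000
8: ✓ ADDLE  r3←0x8d
9: ✓ MOVLE  r1←0x40
10: ✓ ADDCC  r4←0xb6

FIX = (r0, 0xe6)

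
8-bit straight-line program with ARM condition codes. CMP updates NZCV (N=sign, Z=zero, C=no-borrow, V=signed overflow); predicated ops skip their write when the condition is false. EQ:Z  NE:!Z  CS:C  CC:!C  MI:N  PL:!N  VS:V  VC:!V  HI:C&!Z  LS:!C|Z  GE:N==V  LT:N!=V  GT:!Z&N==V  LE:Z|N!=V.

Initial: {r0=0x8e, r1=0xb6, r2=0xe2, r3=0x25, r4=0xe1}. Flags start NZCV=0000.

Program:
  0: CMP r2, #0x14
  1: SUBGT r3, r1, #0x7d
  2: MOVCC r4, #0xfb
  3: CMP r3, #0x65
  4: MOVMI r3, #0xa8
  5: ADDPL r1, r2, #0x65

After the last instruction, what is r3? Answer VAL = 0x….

VAL = 0xa8

[0] flags=1010 → (cmp)
[1] flags=1010 GT?F → skip
[2] flags=1010 CC?F → skip
[3] flags=1000 → (cmp)
[4] flags=1000 MI?T → r3=0xa8
[5] flags=1000 PL?F → skip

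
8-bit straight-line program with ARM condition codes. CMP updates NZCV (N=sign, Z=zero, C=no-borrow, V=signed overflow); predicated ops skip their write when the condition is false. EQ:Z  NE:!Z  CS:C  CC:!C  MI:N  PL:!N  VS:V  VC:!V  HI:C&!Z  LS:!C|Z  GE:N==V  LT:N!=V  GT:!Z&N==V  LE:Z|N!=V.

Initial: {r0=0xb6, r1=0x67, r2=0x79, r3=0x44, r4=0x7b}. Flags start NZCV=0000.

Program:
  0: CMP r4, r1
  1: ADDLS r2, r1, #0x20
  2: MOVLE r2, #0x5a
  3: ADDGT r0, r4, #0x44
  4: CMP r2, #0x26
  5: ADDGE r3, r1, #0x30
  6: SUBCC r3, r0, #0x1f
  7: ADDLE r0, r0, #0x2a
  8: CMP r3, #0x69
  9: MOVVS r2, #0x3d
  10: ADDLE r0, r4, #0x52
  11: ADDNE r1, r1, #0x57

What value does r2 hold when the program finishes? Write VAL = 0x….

VAL = 0x3d

[0] flags=0010 → (cmp)
[1] flags=0010 LS?F → skip
[2] flags=0010 LE?F → skip
[3] flags=0010 GT?T → r0=0xbf
[4] flags=0010 → (cmp)
[5] flags=0010 GE?T → r3=0x97
[6] flags=0010 CC?F → skip
[7] flags=0010 LE?F → skip
[8] flags=0011 → (cmp)
[9] flags=0011 VS?T → r2=0x3d
[10] flags=0011 LE?T → r0=0xcd
[11] flags=0011 NE?T → r1=0xbe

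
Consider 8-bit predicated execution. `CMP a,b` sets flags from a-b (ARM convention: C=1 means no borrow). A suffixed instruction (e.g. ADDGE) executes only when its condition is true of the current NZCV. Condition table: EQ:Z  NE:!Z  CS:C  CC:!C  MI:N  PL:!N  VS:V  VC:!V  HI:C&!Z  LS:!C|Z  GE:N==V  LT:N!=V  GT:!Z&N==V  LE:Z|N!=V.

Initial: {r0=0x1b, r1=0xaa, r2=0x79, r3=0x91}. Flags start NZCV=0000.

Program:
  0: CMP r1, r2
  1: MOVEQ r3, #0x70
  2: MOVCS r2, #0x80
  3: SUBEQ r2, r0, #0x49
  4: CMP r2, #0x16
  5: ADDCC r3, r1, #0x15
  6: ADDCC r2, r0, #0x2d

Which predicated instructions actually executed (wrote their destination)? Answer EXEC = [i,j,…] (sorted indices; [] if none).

EXEC = [2]

0: ✓ CMP  NZCV=0011
1: · MOVEQ
2: ✓ MOVCS  r2←0x80
3: · SUBEQ
4: ✓ CMP  NZCV=0011
5: · ADDCC
6: · ADDCC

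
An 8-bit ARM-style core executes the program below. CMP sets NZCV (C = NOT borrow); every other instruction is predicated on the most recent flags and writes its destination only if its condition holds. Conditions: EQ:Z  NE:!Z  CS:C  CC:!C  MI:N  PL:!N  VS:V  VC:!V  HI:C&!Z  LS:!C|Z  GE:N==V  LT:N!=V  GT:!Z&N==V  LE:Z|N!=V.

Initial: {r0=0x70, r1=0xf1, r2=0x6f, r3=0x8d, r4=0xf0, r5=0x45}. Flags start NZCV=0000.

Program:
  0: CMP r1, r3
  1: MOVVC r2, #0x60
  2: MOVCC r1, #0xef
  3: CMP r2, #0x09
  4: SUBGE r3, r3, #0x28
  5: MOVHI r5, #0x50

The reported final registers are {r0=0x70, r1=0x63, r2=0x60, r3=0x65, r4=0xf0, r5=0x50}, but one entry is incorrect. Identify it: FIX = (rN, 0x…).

0: ✓ CMP  NZCV=0010
1: ✓ MOVVC  r2←0x60
2: · MOVCC
3: ✓ CMP  NZCV=0010
4: ✓ SUBGE  r3←0x65
5: ✓ MOVHI  r5←0x50

FIX = (r1, 0xf1)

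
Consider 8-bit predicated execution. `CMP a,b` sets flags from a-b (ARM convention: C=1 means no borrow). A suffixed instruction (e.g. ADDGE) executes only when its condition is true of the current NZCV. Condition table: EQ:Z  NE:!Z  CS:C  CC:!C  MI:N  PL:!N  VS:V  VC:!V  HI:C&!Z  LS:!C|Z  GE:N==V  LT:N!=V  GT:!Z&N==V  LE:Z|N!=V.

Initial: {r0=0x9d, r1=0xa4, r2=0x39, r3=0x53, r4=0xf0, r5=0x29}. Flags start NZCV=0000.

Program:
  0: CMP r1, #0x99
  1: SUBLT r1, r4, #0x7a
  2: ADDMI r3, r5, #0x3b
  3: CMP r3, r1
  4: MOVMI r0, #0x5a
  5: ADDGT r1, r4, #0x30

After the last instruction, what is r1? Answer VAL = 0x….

[0] flags=0010 → (cmp)
[1] flags=0010 LT?F → skip
[2] flags=0010 MI?F → skip
[3] flags=1001 → (cmp)
[4] flags=1001 MI?T → r0=0x5a
[5] flags=1001 GT?T → r1=0x20

VAL = 0x20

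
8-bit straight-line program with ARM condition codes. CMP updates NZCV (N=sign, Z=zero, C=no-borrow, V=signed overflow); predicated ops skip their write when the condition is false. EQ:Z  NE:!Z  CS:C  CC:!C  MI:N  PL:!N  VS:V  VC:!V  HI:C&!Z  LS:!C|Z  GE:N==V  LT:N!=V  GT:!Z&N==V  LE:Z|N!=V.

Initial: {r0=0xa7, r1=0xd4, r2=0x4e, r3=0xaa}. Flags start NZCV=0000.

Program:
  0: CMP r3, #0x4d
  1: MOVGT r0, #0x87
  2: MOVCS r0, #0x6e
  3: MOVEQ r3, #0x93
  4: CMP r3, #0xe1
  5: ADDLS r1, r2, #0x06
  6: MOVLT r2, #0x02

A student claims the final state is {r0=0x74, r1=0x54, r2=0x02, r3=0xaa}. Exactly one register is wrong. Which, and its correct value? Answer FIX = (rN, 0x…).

0: ✓ CMP  NZCV=0011
1: · MOVGT
2: ✓ MOVCS  r0←0x6e
3: · MOVEQ
4: ✓ CMP  NZCV=1000
5: ✓ ADDLS  r1←0x54
6: ✓ MOVLT  r2←0x02

FIX = (r0, 0x6e)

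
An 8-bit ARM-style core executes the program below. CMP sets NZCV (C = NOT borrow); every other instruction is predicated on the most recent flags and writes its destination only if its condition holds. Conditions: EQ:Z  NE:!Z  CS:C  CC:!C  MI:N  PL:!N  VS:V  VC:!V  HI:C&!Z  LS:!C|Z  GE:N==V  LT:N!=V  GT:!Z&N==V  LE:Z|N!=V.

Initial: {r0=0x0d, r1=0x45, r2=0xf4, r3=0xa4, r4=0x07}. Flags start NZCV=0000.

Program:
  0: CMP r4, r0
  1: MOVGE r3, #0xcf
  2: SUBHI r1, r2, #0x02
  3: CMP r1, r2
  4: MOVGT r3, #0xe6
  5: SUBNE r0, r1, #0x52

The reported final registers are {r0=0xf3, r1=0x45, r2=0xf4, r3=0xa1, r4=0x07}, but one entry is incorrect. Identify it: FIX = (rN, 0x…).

FIX = (r3, 0xe6)

0: ✓ CMP  NZCV=1000
1: · MOVGE
2: · SUBHI
3: ✓ CMP  NZCV=0000
4: ✓ MOVGT  r3←0xe6
5: ✓ SUBNE  r0←0xf3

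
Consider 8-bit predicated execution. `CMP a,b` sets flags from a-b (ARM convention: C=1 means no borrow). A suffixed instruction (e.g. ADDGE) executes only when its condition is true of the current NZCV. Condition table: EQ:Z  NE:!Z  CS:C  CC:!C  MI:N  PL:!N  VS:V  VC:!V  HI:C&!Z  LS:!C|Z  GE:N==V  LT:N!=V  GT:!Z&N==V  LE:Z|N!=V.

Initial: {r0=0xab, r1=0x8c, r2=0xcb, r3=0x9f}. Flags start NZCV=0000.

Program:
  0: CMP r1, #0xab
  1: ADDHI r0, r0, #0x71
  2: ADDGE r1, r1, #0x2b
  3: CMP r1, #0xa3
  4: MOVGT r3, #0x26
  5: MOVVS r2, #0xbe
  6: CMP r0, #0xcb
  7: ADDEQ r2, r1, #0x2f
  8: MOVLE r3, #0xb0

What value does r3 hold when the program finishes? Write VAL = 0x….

VAL = 0xb0

[0] flags=1000 → (cmp)
[1] flags=1000 HI?F → skip
[2] flags=1000 GE?F → skip
[3] flags=1000 → (cmp)
[4] flags=1000 GT?F → skip
[5] flags=1000 VS?F → skip
[6] flags=1000 → (cmp)
[7] flags=1000 EQ?F → skip
[8] flags=1000 LE?T → r3=0xb0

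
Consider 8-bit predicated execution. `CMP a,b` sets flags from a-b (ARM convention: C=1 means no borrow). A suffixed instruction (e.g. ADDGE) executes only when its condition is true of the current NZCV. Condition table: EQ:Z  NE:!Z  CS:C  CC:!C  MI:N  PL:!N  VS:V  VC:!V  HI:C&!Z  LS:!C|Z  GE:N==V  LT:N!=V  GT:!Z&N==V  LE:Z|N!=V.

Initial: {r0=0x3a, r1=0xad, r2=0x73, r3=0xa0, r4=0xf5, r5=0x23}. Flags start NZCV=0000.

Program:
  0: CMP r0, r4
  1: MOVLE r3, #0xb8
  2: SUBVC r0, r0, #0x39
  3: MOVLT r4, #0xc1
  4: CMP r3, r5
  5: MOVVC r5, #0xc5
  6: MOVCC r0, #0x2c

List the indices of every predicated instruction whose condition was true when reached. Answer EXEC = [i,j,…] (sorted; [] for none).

EXEC = [2]

0: ✓ CMP  NZCV=0000
1: · MOVLE
2: ✓ SUBVC  r0←0x01
3: · MOVLT
4: ✓ CMP  NZCV=0011
5: · MOVVC
6: · MOVCC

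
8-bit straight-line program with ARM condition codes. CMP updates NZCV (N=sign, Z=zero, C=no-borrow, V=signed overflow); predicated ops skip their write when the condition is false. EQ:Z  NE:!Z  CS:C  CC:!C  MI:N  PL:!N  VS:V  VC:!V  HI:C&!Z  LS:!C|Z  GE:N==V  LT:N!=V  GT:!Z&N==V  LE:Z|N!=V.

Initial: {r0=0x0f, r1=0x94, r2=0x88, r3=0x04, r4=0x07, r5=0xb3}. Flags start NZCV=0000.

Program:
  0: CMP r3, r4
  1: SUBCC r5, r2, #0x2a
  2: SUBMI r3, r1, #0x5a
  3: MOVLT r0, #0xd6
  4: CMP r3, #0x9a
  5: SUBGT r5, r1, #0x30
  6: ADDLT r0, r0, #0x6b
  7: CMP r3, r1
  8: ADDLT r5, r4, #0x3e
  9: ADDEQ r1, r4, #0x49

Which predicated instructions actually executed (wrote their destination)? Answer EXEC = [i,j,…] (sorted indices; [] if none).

0: ✓ CMP  NZCV=1000
1: ✓ SUBCC  r5←0x5e
2: ✓ SUBMI  r3←0x3a
3: ✓ MOVLT  r0←0xd6
4: ✓ CMP  NZCV=1001
5: ✓ SUBGT  r5←0x64
6: · ADDLT
7: ✓ CMP  NZCV=1001
8: · ADDLT
9: · ADDEQ

EXEC = [1,2,3,5]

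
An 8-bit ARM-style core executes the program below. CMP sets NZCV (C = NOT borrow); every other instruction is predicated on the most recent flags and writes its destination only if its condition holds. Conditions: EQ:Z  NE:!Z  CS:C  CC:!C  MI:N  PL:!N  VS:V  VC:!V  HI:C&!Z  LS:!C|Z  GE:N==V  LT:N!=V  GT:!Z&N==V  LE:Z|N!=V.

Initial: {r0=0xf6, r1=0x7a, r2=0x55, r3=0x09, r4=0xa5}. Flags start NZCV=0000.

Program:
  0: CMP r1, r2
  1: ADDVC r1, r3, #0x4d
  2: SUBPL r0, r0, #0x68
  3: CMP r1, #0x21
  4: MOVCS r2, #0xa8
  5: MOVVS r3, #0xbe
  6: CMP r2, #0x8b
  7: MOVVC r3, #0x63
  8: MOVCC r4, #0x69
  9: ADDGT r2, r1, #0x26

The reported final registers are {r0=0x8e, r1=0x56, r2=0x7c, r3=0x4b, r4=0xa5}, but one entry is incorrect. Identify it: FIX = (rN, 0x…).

[0] flags=0010 → (cmp)
[1] flags=0010 VC?T → r1=0x56
[2] flags=0010 PL?T → r0=0x8e
[3] flags=0010 → (cmp)
[4] flags=0010 CS?T → r2=0xa8
[5] flags=0010 VS?F → skip
[6] flags=0010 → (cmp)
[7] flags=0010 VC?T → r3=0x63
[8] flags=0010 CC?F → skip
[9] flags=0010 GT?T → r2=0x7c

FIX = (r3, 0x63)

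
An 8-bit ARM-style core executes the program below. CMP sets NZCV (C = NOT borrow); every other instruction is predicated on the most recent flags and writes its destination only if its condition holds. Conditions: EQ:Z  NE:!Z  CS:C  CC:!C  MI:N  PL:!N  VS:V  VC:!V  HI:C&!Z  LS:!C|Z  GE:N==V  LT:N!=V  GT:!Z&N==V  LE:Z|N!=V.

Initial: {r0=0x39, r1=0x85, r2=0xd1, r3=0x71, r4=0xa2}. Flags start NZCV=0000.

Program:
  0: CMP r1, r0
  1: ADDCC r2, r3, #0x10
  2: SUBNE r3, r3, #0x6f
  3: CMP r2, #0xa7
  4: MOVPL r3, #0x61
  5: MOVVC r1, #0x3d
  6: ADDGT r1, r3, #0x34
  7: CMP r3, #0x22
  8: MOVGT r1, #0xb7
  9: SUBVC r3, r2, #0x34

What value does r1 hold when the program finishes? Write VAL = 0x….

VAL = 0xb7

0: ✓ CMP  NZCV=0011
1: · ADDCC
2: ✓ SUBNE  r3←0x02
3: ✓ CMP  NZCV=0010
4: ✓ MOVPL  r3←0x61
5: ✓ MOVVC  r1←0x3d
6: ✓ ADDGT  r1←0x95
7: ✓ CMP  NZCV=0010
8: ✓ MOVGT  r1←0xb7
9: ✓ SUBVC  r3←0x9d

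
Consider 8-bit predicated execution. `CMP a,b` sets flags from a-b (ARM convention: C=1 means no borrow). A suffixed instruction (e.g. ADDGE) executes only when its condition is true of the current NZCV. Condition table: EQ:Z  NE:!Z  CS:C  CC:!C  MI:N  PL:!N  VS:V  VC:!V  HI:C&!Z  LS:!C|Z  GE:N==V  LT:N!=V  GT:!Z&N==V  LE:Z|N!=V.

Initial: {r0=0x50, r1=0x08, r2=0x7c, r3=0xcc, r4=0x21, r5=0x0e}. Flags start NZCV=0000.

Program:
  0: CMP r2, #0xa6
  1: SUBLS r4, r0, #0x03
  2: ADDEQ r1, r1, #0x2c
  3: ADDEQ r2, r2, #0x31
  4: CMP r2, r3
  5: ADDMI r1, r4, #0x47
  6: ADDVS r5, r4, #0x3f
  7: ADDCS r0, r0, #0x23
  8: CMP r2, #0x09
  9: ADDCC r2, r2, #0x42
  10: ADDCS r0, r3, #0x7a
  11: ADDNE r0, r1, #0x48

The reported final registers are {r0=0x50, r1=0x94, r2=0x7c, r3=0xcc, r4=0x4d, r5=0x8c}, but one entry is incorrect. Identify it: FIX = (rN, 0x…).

FIX = (r0, 0xdc)

0: ✓ CMP  NZCV=1001
1: ✓ SUBLS  r4←0x4d
2: · ADDEQ
3: · ADDEQ
4: ✓ CMP  NZCV=1001
5: ✓ ADDMI  r1←0x94
6: ✓ ADDVS  r5←0x8c
7: · ADDCS
8: ✓ CMP  NZCV=0010
9: · ADDCC
10: ✓ ADDCS  r0←0x46
11: ✓ ADDNE  r0←0xdc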